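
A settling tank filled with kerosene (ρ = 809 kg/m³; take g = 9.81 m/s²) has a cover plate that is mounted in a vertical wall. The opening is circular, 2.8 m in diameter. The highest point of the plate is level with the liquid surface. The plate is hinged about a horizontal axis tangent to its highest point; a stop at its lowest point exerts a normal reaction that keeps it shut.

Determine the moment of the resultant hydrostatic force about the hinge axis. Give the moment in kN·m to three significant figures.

γ = ρg = 809 × 9.81 / 1000 = 7.93629 kN/m³.
The centroid is at the centre, 1.4 m below the top of the plate, so the centroid depth is h_c = 1.4 m.
A = π(1.4)² = 6.15752 m².
Resultant F = γ·h_c·A = 7.93629 × 1.4 × 6.15752 = 68.415 kN.
I_c = πr⁴/4 = π × 1.4⁴/4 = 3.01719 m⁴.
Centre of pressure: y_p = y_c + I_c/(y_c·A) = 1.4 + 3.01719/(1.4 × 6.15752) = 1.4 + 0.350001 = 1.75 m along the plane.
The resultant acts 1.4 + 0.350001 = 1.75 m (along the plate) below the hinge at the top edge, so the moment about the hinge is M = F × 1.75 = 68.415 × 1.75 = 119.726 kN·m.

M ≈ 120 kN·m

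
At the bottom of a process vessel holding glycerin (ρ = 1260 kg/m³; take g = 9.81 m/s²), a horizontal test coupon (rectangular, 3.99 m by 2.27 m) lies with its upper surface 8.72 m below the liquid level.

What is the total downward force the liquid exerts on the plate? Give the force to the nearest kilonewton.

F ≈ 976 kN

γ = ρg = 1260 × 9.81 / 1000 = 12.3606 kN/m³.
The plate is horizontal, so pressure is uniform at p = γ·h = 12.3606 × 8.72 = 107.784 kN/m².
A = 3.99 × 2.27 = 9.0573 m².
F = p·A = 107.784 × 9.0573 = 976.232 kN.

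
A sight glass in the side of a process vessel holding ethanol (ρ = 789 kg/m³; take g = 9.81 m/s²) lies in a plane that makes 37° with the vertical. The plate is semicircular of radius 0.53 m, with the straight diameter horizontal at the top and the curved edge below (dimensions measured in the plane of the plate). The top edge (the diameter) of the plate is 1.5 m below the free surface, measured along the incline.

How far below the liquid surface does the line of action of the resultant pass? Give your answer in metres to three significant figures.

γ = ρg = 789 × 9.81 / 1000 = 7.74009 kN/m³.
The plate makes 37° with the vertical, i.e. θ = 90° − 37° = 53° to the horizontal. Measuring y along the incline from the free-surface line, vertical depth h = y·sinθ with sinθ = 0.798636.
The centroid of a semicircle lies 4r/(3π) = 0.224939 m from the diameter, here below the top edge, so y_c = 1.5 + 0.224939 = 1.72494 m and h_c = 1.72494 × 0.798636 = 1.3776 m.
A = πr²/2 = π × 0.53²/2 = 0.441237 m².
Resultant F = γ·h_c·A = 7.74009 × 1.3776 × 0.441237 = 4.7048 kN.
I_c = (π/8 − 8/(9π))·r⁴ = 0.109757 × 0.53⁴ = 0.00866036 m⁴.
Centre of pressure: y_p = y_c + I_c/(y_c·A) = 1.72494 + 0.00866036/(1.72494 × 0.441237) = 1.72494 + 0.0113786 = 1.73632 m along the plane.
Vertically, h_p = y_p·sinθ = 1.73632 × 0.798636 = 1.38669 m.

h_p = 1.39 m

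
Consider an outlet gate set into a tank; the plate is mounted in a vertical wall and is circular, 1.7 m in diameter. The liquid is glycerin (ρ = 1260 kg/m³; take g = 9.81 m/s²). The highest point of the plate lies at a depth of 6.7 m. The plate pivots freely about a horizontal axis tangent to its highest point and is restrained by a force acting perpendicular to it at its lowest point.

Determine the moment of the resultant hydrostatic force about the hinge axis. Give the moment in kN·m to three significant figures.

M ≈ 185 kN·m

γ = ρg = 1260 × 9.81 / 1000 = 12.3606 kN/m³.
The centroid is at the centre, 0.85 m below the top of the plate, so the centroid depth is h_c = 6.7 + 0.85 = 7.55 m.
A = π(0.85)² = 2.2698 m².
Resultant F = γ·h_c·A = 12.3606 × 7.55 × 2.2698 = 211.823 kN.
I_c = πr⁴/4 = π × 0.85⁴/4 = 0.409983 m⁴.
Centre of pressure: y_p = y_c + I_c/(y_c·A) = 7.55 + 0.409983/(7.55 × 2.2698) = 7.55 + 0.0239239 = 7.57392 m along the plane.
The resultant acts 0.85 + 0.0239239 = 0.873924 m (along the plate) below the hinge at the top edge, so the moment about the hinge is M = F × 0.873924 = 211.823 × 0.873924 = 185.117 kN·m.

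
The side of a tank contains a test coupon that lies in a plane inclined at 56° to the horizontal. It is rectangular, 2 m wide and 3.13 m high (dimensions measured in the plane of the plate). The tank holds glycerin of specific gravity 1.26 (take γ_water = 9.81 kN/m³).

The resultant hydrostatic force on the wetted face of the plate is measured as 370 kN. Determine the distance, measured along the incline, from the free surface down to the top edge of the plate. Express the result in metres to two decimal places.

y_top ≈ 4.20 m

γ = 1.26 × 9.81 = 12.3606 kN/m³.
A = 2 × 3.13 = 6.26 m².
From F = γ·h_c·A, the centroid depth is h_c = 370/(12.3606 × 6.26) = 4.78176 m.
Let θ = 56° be the plate's angle to the horizontal; measure y along the incline from where the plane meets the free surface. Vertical depth h = y·sinθ with sinθ = 0.829038.
Along the incline, y_c = h_c/sinθ = 4.78176/0.829038 = 5.76784 m.
The centroid lies 3.13/2 = 1.565 m below the top edge, so the top edge sits at y_top = 5.76784 − 1.565 = 4.20284 m along the incline.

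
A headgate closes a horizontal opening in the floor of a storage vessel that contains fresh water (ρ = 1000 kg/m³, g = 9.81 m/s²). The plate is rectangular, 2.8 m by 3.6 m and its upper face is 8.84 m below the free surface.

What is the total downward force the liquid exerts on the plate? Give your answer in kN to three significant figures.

F ≈ 874 kN

γ = ρg = 1000 × 9.81 = 9810 N/m³ = 9.81 kN/m³.
The plate is horizontal, so pressure is uniform at p = γ·h = 9.81 × 8.84 = 86.7204 kN/m².
A = 2.8 × 3.6 = 10.08 m².
F = p·A = 86.7204 × 10.08 = 874.142 kN.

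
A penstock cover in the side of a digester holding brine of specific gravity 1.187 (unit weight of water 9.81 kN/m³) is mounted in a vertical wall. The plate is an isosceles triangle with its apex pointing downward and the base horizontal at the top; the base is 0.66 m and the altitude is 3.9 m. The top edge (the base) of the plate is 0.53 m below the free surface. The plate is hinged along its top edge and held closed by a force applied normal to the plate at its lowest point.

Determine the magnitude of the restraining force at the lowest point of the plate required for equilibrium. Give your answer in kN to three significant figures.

P ≈ 12.4 kN

γ = 1.187 × 9.81 = 11.64447 kN/m³.
With the apex down, the centroid sits h/3 = 3.9/3 = 1.3 m below the base (the top edge), so the centroid depth is h_c = 0.53 + 1.3 = 1.83 m.
A = ½ × 0.66 × 3.9 = 1.287 m².
Resultant F = γ·h_c·A = 11.64447 × 1.83 × 1.287 = 27.4252 kN.
I_c = b·h³/36 = 0.66 × 3.9³/36 = 1.08752 m⁴.
Centre of pressure: y_p = y_c + I_c/(y_c·A) = 1.83 + 1.08752/(1.83 × 1.287) = 1.83 + 0.461751 = 2.29175 m along the plane.
The resultant acts 1.3 + 0.461751 = 1.76175 m (along the plate) below the hinge at the top edge, so the moment about the hinge is M = F × 1.76175 = 27.4252 × 1.76175 = 48.3163 kN·m.
A normal force at the bottom, 3.9 m from the hinge, must supply this moment: P = 48.3163/3.9 = 12.3888 kN.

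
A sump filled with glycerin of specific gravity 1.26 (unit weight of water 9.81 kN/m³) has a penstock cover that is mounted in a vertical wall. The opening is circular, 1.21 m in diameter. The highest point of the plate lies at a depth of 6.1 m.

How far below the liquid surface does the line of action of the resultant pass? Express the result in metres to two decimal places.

γ = 1.26 × 9.81 = 12.3606 kN/m³.
The centroid is at the centre, 0.605 m below the top of the plate, so the centroid depth is h_c = 6.1 + 0.605 = 6.705 m.
A = π(0.605)² = 1.1499 m².
Resultant F = γ·h_c·A = 12.3606 × 6.705 × 1.1499 = 95.3012 kN.
I_c = πr⁴/4 = π × 0.605⁴/4 = 0.105223 m⁴.
Centre of pressure: y_p = y_c + I_c/(y_c·A) = 6.705 + 0.105223/(6.705 × 1.1499) = 6.705 + 0.0136475 = 6.71865 m along the plane.

h_p = 6.72 m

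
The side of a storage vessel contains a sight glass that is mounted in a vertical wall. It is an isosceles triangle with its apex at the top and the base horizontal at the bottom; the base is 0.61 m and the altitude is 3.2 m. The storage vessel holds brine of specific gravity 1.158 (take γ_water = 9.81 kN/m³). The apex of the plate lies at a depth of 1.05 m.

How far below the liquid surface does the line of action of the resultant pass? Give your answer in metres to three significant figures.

γ = 1.158 × 9.81 = 11.35998 kN/m³.
With the apex up, the centroid sits 2h/3 = 2 × 3.2/3 = 2.13333 m below the apex, so the centroid depth is h_c = 1.05 + 2.13333 = 3.18333 m.
A = ½ × 0.61 × 3.2 = 0.976 m².
Resultant F = γ·h_c·A = 11.35998 × 3.18333 × 0.976 = 35.2947 kN.
I_c = b·h³/36 = 0.61 × 3.2³/36 = 0.555236 m⁴.
Centre of pressure: y_p = y_c + I_c/(y_c·A) = 3.18333 + 0.555236/(3.18333 × 0.976) = 3.18333 + 0.178709 = 3.36204 m along the plane.

h_p = 3.36 m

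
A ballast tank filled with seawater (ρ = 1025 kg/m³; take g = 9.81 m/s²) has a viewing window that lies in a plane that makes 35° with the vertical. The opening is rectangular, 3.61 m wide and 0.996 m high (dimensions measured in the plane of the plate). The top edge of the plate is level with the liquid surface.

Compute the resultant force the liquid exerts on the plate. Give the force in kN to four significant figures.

F ≈ 14.75 kN

γ = ρg = 1025 × 9.81 / 1000 = 10.05525 kN/m³.
The plate makes 35° with the vertical, i.e. θ = 90° − 35° = 55° to the horizontal. Measuring y along the incline from the free-surface line, vertical depth h = y·sinθ with sinθ = 0.819152.
The centroid lies 0.996/2 = 0.498 m below the top edge, so y_c = 0.498 m and h_c = 0.498 × 0.819152 = 0.407938 m.
A = 3.61 × 0.996 = 3.59556 m².
Resultant F = γ·h_c·A = 10.05525 × 0.407938 × 3.59556 = 14.7487 kN.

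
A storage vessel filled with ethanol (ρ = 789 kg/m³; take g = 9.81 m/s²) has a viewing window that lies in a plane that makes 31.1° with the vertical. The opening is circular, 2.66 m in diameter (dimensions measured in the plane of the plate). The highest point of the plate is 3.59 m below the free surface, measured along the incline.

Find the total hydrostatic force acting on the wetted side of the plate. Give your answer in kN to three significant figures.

γ = ρg = 789 × 9.81 / 1000 = 7.74009 kN/m³.
The plate makes 31.1° with the vertical, i.e. θ = 90° − 31.1° = 58.9° to the horizontal. Measuring y along the incline from the free-surface line, vertical depth h = y·sinθ with sinθ = 0.856267.
The centroid is at the centre, 1.33 m below the top of the plate, so y_c = 3.59 + 1.33 = 4.92 m and h_c = 4.92 × 0.856267 = 4.21283 m.
A = π(1.33)² = 5.55716 m².
Resultant F = γ·h_c·A = 7.74009 × 4.21283 × 5.55716 = 181.206 kN.

F ≈ 181 kN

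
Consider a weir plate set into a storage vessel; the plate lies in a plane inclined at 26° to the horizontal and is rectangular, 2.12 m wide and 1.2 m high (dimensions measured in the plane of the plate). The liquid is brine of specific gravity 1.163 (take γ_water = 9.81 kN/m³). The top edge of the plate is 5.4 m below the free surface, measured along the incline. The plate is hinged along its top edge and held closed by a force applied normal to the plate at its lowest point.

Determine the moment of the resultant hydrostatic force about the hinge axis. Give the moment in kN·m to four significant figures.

M ≈ 47.33 kN·m

γ = 1.163 × 9.81 = 11.40903 kN/m³.
Let θ = 26° be the plate's angle to the horizontal; measure y along the incline from where the plane meets the free surface. Vertical depth h = y·sinθ with sinθ = 0.438371.
The centroid lies 1.2/2 = 0.6 m below the top edge, so y_c = 5.4 + 0.6 = 6 m and h_c = 6 × 0.438371 = 2.63023 m.
A = 2.12 × 1.2 = 2.544 m².
Resultant F = γ·h_c·A = 11.40903 × 2.63023 × 2.544 = 76.3413 kN.
I_c = b·h³/12 = 2.12 × 1.2³/12 = 0.30528 m⁴.
Centre of pressure: y_p = y_c + I_c/(y_c·A) = 6 + 0.30528/(6 × 2.544) = 6 + 0.02 = 6.02 m along the plane.
The resultant acts 0.6 + 0.02 = 0.62 m (along the plate) below the hinge at the top edge, so the moment about the hinge is M = F × 0.62 = 76.3413 × 0.62 = 47.3316 kN·m.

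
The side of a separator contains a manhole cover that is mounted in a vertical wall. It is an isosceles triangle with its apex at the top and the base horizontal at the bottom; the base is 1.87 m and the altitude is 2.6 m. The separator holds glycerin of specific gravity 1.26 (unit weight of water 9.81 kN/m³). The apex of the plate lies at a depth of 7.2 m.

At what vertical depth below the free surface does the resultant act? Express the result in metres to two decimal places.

h_p = 8.98 m

γ = 1.26 × 9.81 = 12.3606 kN/m³.
With the apex up, the centroid sits 2h/3 = 2 × 2.6/3 = 1.73333 m below the apex, so the centroid depth is h_c = 7.2 + 1.73333 = 8.93333 m.
A = ½ × 1.87 × 2.6 = 2.431 m².
Resultant F = γ·h_c·A = 12.3606 × 8.93333 × 2.431 = 268.434 kN.
I_c = b·h³/36 = 1.87 × 2.6³/36 = 0.912976 m⁴.
Centre of pressure: y_p = y_c + I_c/(y_c·A) = 8.93333 + 0.912976/(8.93333 × 2.431) = 8.93333 + 0.0420398 = 8.97537 m along the plane.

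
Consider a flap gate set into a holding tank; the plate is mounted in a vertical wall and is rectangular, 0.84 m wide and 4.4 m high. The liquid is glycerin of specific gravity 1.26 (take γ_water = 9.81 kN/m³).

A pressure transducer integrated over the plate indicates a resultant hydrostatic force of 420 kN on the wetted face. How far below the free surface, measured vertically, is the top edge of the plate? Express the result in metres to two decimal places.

γ = 1.26 × 9.81 = 12.3606 kN/m³.
A = 0.84 × 4.4 = 3.696 m².
From F = γ·h_c·A, the centroid depth is h_c = 420/(12.3606 × 3.696) = 9.19343 m.
The centroid lies 4.4/2 = 2.2 m below the top edge, so the top edge sits at h_top = 9.19343 − 2.2 = 6.99343 m below the surface.

d_top ≈ 6.99 m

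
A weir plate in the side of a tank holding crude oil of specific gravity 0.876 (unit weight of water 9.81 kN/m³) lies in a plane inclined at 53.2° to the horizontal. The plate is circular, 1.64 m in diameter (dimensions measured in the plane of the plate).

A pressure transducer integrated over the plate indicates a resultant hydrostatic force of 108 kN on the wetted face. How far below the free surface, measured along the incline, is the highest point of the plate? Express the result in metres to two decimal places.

γ = 0.876 × 9.81 = 8.59356 kN/m³.
A = π(0.82)² = 2.11241 m².
From F = γ·h_c·A, the centroid depth is h_c = 108/(8.59356 × 2.11241) = 5.94939 m.
Let θ = 53.2° be the plate's angle to the horizontal; measure y along the incline from where the plane meets the free surface. Vertical depth h = y·sinθ with sinθ = 0.800731.
Along the incline, y_c = h_c/sinθ = 5.94939/0.800731 = 7.42995 m.
The centroid is at the centre, 0.82 m below the top of the plate, so the highest point sits at y_top = 7.42995 − 0.82 = 6.60995 m along the incline.

y_top ≈ 6.61 m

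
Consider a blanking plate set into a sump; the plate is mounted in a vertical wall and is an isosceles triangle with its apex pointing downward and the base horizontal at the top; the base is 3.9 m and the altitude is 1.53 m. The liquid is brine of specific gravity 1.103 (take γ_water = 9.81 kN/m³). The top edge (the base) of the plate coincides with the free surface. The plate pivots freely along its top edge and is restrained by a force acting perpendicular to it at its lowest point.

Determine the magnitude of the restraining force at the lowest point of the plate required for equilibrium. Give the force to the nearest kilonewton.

P ≈ 8 kN

γ = 1.103 × 9.81 = 10.82043 kN/m³.
With the apex down, the centroid sits h/3 = 1.53/3 = 0.51 m below the base (the top edge), so the centroid depth is h_c = 0.51 m.
A = ½ × 3.9 × 1.53 = 2.9835 m².
Resultant F = γ·h_c·A = 10.82043 × 0.51 × 2.9835 = 16.4642 kN.
I_c = b·h³/36 = 3.9 × 1.53³/36 = 0.388004 m⁴.
Centre of pressure: y_p = y_c + I_c/(y_c·A) = 0.51 + 0.388004/(0.51 × 2.9835) = 0.51 + 0.255 = 0.765 m along the plane.
The resultant acts 0.51 + 0.255 = 0.765 m (along the plate) below the hinge at the top edge, so the moment about the hinge is M = F × 0.765 = 16.4642 × 0.765 = 12.5951 kN·m.
A normal force at the bottom, 1.53 m from the hinge, must supply this moment: P = 12.5951/1.53 = 8.23209 kN.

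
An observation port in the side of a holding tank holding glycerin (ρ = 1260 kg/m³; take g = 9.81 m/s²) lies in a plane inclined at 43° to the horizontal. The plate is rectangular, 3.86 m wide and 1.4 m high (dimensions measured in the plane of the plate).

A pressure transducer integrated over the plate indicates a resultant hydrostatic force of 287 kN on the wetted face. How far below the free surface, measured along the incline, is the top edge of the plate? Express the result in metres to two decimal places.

y_top ≈ 5.60 m

γ = ρg = 1260 × 9.81 / 1000 = 12.3606 kN/m³.
A = 3.86 × 1.4 = 5.404 m².
From F = γ·h_c·A, the centroid depth is h_c = 287/(12.3606 × 5.404) = 4.29662 m.
Let θ = 43° be the plate's angle to the horizontal; measure y along the incline from where the plane meets the free surface. Vertical depth h = y·sinθ with sinθ = 0.681998.
Along the incline, y_c = h_c/sinθ = 4.29662/0.681998 = 6.30005 m.
The centroid lies 1.4/2 = 0.7 m below the top edge, so the top edge sits at y_top = 6.30005 − 0.7 = 5.60005 m along the incline.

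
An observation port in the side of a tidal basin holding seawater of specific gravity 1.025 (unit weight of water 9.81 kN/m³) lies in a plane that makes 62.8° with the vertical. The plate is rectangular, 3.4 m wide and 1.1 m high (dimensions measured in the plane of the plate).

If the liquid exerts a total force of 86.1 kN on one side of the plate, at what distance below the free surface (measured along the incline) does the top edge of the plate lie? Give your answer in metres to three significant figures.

y_top ≈ 4.46 m

γ = 1.025 × 9.81 = 10.05525 kN/m³.
A = 3.4 × 1.1 = 3.74 m².
From F = γ·h_c·A, the centroid depth is h_c = 86.1/(10.05525 × 3.74) = 2.28949 m.
The plate makes 62.8° with the vertical, i.e. θ = 90° − 62.8° = 27.2° to the horizontal. Measuring y along the incline from the free-surface line, vertical depth h = y·sinθ with sinθ = 0.457098.
Along the incline, y_c = h_c/sinθ = 2.28949/0.457098 = 5.00875 m.
The centroid lies 1.1/2 = 0.55 m below the top edge, so the top edge sits at y_top = 5.00875 − 0.55 = 4.45875 m along the incline.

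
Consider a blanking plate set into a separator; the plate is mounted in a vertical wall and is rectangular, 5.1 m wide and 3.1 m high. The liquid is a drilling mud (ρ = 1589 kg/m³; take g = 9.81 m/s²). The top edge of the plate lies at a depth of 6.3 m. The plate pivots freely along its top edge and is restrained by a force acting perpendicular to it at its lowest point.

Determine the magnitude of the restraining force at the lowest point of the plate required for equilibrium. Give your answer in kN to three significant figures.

γ = ρg = 1589 × 9.81 / 1000 = 15.58809 kN/m³.
The centroid lies 3.1/2 = 1.55 m below the top edge, so the centroid depth is h_c = 6.3 + 1.55 = 7.85 m.
A = 5.1 × 3.1 = 15.81 m².
Resultant F = γ·h_c·A = 15.58809 × 7.85 × 15.81 = 1934.61 kN.
I_c = b·h³/12 = 5.1 × 3.1³/12 = 12.6612 m⁴.
Centre of pressure: y_p = y_c + I_c/(y_c·A) = 7.85 + 12.6612/(7.85 × 15.81) = 7.85 + 0.102017 = 7.95202 m along the plane.
The resultant acts 1.55 + 0.102017 = 1.65202 m (along the plate) below the hinge at the top edge, so the moment about the hinge is M = F × 1.65202 = 1934.61 × 1.65202 = 3196.01 kN·m.
A normal force at the bottom, 3.1 m from the hinge, must supply this moment: P = 3196.01/3.1 = 1030.97 kN.

P ≈ 1030 kN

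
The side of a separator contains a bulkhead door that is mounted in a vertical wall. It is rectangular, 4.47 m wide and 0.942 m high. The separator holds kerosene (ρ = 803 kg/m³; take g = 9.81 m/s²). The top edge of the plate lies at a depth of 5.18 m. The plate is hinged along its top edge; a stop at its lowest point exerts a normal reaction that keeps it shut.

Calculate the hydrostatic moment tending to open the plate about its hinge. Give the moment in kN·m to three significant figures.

γ = ρg = 803 × 9.81 / 1000 = 7.87743 kN/m³.
The centroid lies 0.942/2 = 0.471 m below the top edge, so the centroid depth is h_c = 5.18 + 0.471 = 5.651 m.
A = 4.47 × 0.942 = 4.21074 m².
Resultant F = γ·h_c·A = 7.87743 × 5.651 × 4.21074 = 187.443 kN.
I_c = b·h³/12 = 4.47 × 0.942³/12 = 0.311372 m⁴.
Centre of pressure: y_p = y_c + I_c/(y_c·A) = 5.651 + 0.311372/(5.651 × 4.21074) = 5.651 + 0.0130857 = 5.66409 m along the plane.
The resultant acts 0.471 + 0.0130857 = 0.484086 m (along the plate) below the hinge at the top edge, so the moment about the hinge is M = F × 0.484086 = 187.443 × 0.484086 = 90.7385 kN·m.

M ≈ 90.7 kN·m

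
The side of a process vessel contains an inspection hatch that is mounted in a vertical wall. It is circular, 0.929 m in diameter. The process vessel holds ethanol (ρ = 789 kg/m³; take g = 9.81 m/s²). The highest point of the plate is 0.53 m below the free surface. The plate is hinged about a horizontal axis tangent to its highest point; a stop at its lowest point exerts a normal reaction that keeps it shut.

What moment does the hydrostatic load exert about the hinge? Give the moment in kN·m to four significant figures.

γ = ρg = 789 × 9.81 / 1000 = 7.74009 kN/m³.
The centroid is at the centre, 0.4645 m below the top of the plate, so the centroid depth is h_c = 0.53 + 0.4645 = 0.9945 m.
A = π(0.4645)² = 0.677831 m².
Resultant F = γ·h_c·A = 7.74009 × 0.9945 × 0.677831 = 5.21762 kN.
I_c = πr⁴/4 = π × 0.4645⁴/4 = 0.0365622 m⁴.
Centre of pressure: y_p = y_c + I_c/(y_c·A) = 0.9945 + 0.0365622/(0.9945 × 0.677831) = 0.9945 + 0.0542383 = 1.04874 m along the plane.
The resultant acts 0.4645 + 0.0542383 = 0.518738 m (along the plate) below the hinge at the top edge, so the moment about the hinge is M = F × 0.518738 = 5.21762 × 0.518738 = 2.70658 kN·m.

M ≈ 2.707 kN·m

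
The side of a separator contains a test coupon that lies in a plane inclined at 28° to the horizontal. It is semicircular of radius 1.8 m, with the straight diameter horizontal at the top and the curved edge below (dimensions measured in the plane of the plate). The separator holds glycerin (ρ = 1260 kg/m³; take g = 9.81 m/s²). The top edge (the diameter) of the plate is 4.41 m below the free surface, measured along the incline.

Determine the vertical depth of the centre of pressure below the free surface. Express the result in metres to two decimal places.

h_p = 2.45 m

γ = ρg = 1260 × 9.81 / 1000 = 12.3606 kN/m³.
Let θ = 28° be the plate's angle to the horizontal; measure y along the incline from where the plane meets the free surface. Vertical depth h = y·sinθ with sinθ = 0.469472.
The centroid of a semicircle lies 4r/(3π) = 0.763944 m from the diameter, here below the top edge, so y_c = 4.41 + 0.763944 = 5.17394 m and h_c = 5.17394 × 0.469472 = 2.42902 m.
A = πr²/2 = π × 1.8²/2 = 5.08938 m².
Resultant F = γ·h_c·A = 12.3606 × 2.42902 × 5.08938 = 152.804 kN.
I_c = (π/8 − 8/(9π))·r⁴ = 0.109757 × 1.8⁴ = 1.15219 m⁴.
Centre of pressure: y_p = y_c + I_c/(y_c·A) = 5.17394 + 1.15219/(5.17394 × 5.08938) = 5.17394 + 0.043756 = 5.2177 m along the plane.
Vertically, h_p = y_p·sinθ = 5.2177 × 0.469472 = 2.44956 m.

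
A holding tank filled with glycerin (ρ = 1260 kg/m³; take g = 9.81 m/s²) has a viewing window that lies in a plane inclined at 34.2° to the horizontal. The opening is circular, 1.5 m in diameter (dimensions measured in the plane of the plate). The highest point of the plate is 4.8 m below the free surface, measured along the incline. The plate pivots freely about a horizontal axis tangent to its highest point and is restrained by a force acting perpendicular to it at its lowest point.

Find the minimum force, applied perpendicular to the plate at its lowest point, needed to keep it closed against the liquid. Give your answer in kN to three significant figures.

P ≈ 35.2 kN

γ = ρg = 1260 × 9.81 / 1000 = 12.3606 kN/m³.
Let θ = 34.2° be the plate's angle to the horizontal; measure y along the incline from where the plane meets the free surface. Vertical depth h = y·sinθ with sinθ = 0.562083.
The centroid is at the centre, 0.75 m below the top of the plate, so y_c = 4.8 + 0.75 = 5.55 m and h_c = 5.55 × 0.562083 = 3.11956 m.
A = π(0.75)² = 1.76715 m².
Resultant F = γ·h_c·A = 12.3606 × 3.11956 × 1.76715 = 68.1407 kN.
I_c = πr⁴/4 = π × 0.75⁴/4 = 0.248505 m⁴.
Centre of pressure: y_p = y_c + I_c/(y_c·A) = 5.55 + 0.248505/(5.55 × 1.76715) = 5.55 + 0.0253378 = 5.57534 m along the plane.
The resultant acts 0.75 + 0.0253378 = 0.775338 m (along the plate) below the hinge at the top edge, so the moment about the hinge is M = F × 0.775338 = 68.1407 × 0.775338 = 52.8321 kN·m.
A normal force at the bottom, 1.5 m from the hinge, must supply this moment: P = 52.8321/1.5 = 35.2214 kN.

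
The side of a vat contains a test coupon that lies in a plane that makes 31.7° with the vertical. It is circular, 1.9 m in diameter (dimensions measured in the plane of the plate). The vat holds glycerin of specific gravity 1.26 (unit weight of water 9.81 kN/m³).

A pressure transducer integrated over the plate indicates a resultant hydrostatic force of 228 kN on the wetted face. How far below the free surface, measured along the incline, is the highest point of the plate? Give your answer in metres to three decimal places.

γ = 1.26 × 9.81 = 12.3606 kN/m³.
A = π(0.95)² = 2.83529 m².
From F = γ·h_c·A, the centroid depth is h_c = 228/(12.3606 × 2.83529) = 6.50576 m.
The plate makes 31.7° with the vertical, i.e. θ = 90° − 31.7° = 58.3° to the horizontal. Measuring y along the incline from the free-surface line, vertical depth h = y·sinθ with sinθ = 0.850811.
Along the incline, y_c = h_c/sinθ = 6.50576/0.850811 = 7.64654 m.
The centroid is at the centre, 0.95 m below the top of the plate, so the highest point sits at y_top = 7.64654 − 0.95 = 6.69654 m along the incline.

y_top ≈ 6.697 m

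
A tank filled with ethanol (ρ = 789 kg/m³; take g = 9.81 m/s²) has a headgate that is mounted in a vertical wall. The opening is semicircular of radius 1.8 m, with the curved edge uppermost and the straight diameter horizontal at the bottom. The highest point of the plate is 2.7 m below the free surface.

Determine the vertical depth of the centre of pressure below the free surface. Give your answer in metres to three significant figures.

h_p = 3.80 m

γ = ρg = 789 × 9.81 / 1000 = 7.74009 kN/m³.
The centroid lies 4r/(3π) = 0.763944 m above the diameter, so r − 4r/(3π) = 1.8 − 0.763944 = 1.03606 m below the topmost point, so the centroid depth is h_c = 2.7 + 1.03606 = 3.73606 m.
A = πr²/2 = π × 1.8²/2 = 5.08938 m².
Resultant F = γ·h_c·A = 7.74009 × 3.73606 × 5.08938 = 147.172 kN.
I_c = (π/8 − 8/(9π))·r⁴ = 0.109757 × 1.8⁴ = 1.15219 m⁴.
Centre of pressure: y_p = y_c + I_c/(y_c·A) = 3.73606 + 1.15219/(3.73606 × 5.08938) = 3.73606 + 0.0605962 = 3.79666 m along the plane.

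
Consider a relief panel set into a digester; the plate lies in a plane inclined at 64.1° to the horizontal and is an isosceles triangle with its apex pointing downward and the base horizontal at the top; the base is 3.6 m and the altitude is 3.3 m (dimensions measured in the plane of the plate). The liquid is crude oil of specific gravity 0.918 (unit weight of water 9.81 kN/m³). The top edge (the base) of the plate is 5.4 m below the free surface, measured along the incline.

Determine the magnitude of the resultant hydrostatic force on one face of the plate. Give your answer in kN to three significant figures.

F ≈ 313 kN

γ = 0.918 × 9.81 = 9.00558 kN/m³.
Let θ = 64.1° be the plate's angle to the horizontal; measure y along the incline from where the plane meets the free surface. Vertical depth h = y·sinθ with sinθ = 0.899558.
With the apex down, the centroid sits h/3 = 3.3/3 = 1.1 m below the base (the top edge), so y_c = 5.4 + 1.1 = 6.5 m and h_c = 6.5 × 0.899558 = 5.84713 m.
A = ½ × 3.6 × 3.3 = 5.94 m².
Resultant F = γ·h_c·A = 9.00558 × 5.84713 × 5.94 = 312.781 kN.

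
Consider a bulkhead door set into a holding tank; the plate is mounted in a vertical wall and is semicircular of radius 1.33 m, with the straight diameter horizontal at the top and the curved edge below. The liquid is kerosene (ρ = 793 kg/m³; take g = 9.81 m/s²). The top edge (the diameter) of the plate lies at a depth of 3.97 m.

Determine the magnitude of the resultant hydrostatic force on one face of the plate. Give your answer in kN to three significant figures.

F ≈ 98.0 kN

γ = ρg = 793 × 9.81 / 1000 = 7.77933 kN/m³.
The centroid of a semicircle lies 4r/(3π) = 0.56447 m from the diameter, here below the top edge, so the centroid depth is h_c = 3.97 + 0.56447 = 4.53447 m.
A = πr²/2 = π × 1.33²/2 = 2.77858 m².
Resultant F = γ·h_c·A = 7.77933 × 4.53447 × 2.77858 = 98.0148 kN.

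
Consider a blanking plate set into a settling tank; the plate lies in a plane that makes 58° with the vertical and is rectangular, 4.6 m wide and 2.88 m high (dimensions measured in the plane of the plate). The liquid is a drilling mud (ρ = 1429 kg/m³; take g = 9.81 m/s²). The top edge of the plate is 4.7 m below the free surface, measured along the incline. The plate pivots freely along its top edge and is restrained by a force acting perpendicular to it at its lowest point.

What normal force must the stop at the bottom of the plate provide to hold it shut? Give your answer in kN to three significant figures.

P ≈ 326 kN

γ = ρg = 1429 × 9.81 / 1000 = 14.01849 kN/m³.
The plate makes 58° with the vertical, i.e. θ = 90° − 58° = 32° to the horizontal. Measuring y along the incline from the free-surface line, vertical depth h = y·sinθ with sinθ = 0.529919.
The centroid lies 2.88/2 = 1.44 m below the top edge, so y_c = 4.7 + 1.44 = 6.14 m and h_c = 6.14 × 0.529919 = 3.2537 m.
A = 4.6 × 2.88 = 13.248 m².
Resultant F = γ·h_c·A = 14.01849 × 3.2537 × 13.248 = 604.267 kN.
I_c = b·h³/12 = 4.6 × 2.88³/12 = 9.15702 m⁴.
Centre of pressure: y_p = y_c + I_c/(y_c·A) = 6.14 + 9.15702/(6.14 × 13.248) = 6.14 + 0.112573 = 6.25257 m along the plane.
The resultant acts 1.44 + 0.112573 = 1.55257 m (along the plate) below the hinge at the top edge, so the moment about the hinge is M = F × 1.55257 = 604.267 × 1.55257 = 938.167 kN·m.
A normal force at the bottom, 2.88 m from the hinge, must supply this moment: P = 938.167/2.88 = 325.752 kN.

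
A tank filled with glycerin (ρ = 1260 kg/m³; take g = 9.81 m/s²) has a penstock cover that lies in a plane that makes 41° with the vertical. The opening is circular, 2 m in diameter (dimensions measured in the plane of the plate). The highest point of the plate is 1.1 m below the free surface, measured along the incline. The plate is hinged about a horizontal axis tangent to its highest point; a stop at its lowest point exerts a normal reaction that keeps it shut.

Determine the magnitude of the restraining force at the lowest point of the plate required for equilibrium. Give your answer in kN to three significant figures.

γ = ρg = 1260 × 9.81 / 1000 = 12.3606 kN/m³.
The plate makes 41° with the vertical, i.e. θ = 90° − 41° = 49° to the horizontal. Measuring y along the incline from the free-surface line, vertical depth h = y·sinθ with sinθ = 0.754710.
The centroid is at the centre, 1 m below the top of the plate, so y_c = 1.1 + 1 = 2.1 m and h_c = 2.1 × 0.754710 = 1.58489 m.
A = π(1)² = 3.14159 m².
Resultant F = γ·h_c·A = 12.3606 × 1.58489 × 3.14159 = 61.5443 kN.
I_c = πr⁴/4 = π × 1⁴/4 = 0.785398 m⁴.
Centre of pressure: y_p = y_c + I_c/(y_c·A) = 2.1 + 0.785398/(2.1 × 3.14159) = 2.1 + 0.119048 = 2.21905 m along the plane.
The resultant acts 1 + 0.119048 = 1.11905 m (along the plate) below the hinge at the top edge, so the moment about the hinge is M = F × 1.11905 = 61.5443 × 1.11905 = 68.8711 kN·m.
A normal force at the bottom, 2 m from the hinge, must supply this moment: P = 68.8711/2 = 34.4355 kN.

P ≈ 34.4 kN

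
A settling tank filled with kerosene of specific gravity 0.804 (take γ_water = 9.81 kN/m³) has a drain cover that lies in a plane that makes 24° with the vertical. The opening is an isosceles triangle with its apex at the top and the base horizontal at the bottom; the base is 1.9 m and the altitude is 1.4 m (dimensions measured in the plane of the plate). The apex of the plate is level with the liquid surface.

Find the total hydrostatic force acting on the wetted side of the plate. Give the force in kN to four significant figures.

γ = 0.804 × 9.81 = 7.88724 kN/m³.
The plate makes 24° with the vertical, i.e. θ = 90° − 24° = 66° to the horizontal. Measuring y along the incline from the free-surface line, vertical depth h = y·sinθ with sinθ = 0.913545.
With the apex up, the centroid sits 2h/3 = 2 × 1.4/3 = 0.933333 m below the apex, so y_c = 0.933333 m and h_c = 0.933333 × 0.913545 = 0.852642 m.
A = ½ × 1.9 × 1.4 = 1.33 m².
Resultant F = γ·h_c·A = 7.88724 × 0.852642 × 1.33 = 8.94424 kN.

F ≈ 8.944 kN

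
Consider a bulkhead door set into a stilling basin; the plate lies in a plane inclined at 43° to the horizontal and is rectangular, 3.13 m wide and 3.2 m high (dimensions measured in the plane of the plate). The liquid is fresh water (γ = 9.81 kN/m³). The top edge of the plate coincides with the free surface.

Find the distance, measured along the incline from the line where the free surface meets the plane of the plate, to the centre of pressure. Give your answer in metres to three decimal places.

y_p = 2.133 m

γ = 9.81 kN/m³.
Let θ = 43° be the plate's angle to the horizontal; measure y along the incline from where the plane meets the free surface. Vertical depth h = y·sinθ with sinθ = 0.681998.
The centroid lies 3.2/2 = 1.6 m below the top edge, so y_c = 1.6 m and h_c = 1.6 × 0.681998 = 1.0912 m.
A = 3.13 × 3.2 = 10.016 m².
Resultant F = γ·h_c·A = 9.81 × 1.0912 × 10.016 = 107.218 kN.
I_c = b·h³/12 = 3.13 × 3.2³/12 = 8.54699 m⁴.
Centre of pressure: y_p = y_c + I_c/(y_c·A) = 1.6 + 8.54699/(1.6 × 10.016) = 1.6 + 0.533334 = 2.13333 m along the plane.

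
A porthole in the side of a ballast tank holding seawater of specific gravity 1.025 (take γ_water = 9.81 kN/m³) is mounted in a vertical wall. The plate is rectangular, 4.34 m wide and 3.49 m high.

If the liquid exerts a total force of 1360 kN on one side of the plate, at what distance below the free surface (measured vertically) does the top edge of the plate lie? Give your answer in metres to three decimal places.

γ = 1.025 × 9.81 = 10.05525 kN/m³.
A = 4.34 × 3.49 = 15.1466 m².
From F = γ·h_c·A, the centroid depth is h_c = 1360/(10.05525 × 15.1466) = 8.92958 m.
The centroid lies 3.49/2 = 1.745 m below the top edge, so the top edge sits at h_top = 8.92958 − 1.745 = 7.18458 m below the surface.

d_top ≈ 7.185 m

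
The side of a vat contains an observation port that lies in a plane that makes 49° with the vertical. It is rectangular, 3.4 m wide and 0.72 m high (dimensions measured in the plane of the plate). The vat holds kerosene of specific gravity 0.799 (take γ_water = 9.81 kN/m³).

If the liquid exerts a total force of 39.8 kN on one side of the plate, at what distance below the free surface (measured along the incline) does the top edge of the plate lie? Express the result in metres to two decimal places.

y_top ≈ 2.80 m

γ = 0.799 × 9.81 = 7.83819 kN/m³.
A = 3.4 × 0.72 = 2.448 m².
From F = γ·h_c·A, the centroid depth is h_c = 39.8/(7.83819 × 2.448) = 2.07423 m.
The plate makes 49° with the vertical, i.e. θ = 90° − 49° = 41° to the horizontal. Measuring y along the incline from the free-surface line, vertical depth h = y·sinθ with sinθ = 0.656059.
Along the incline, y_c = h_c/sinθ = 2.07423/0.656059 = 3.16165 m.
The centroid lies 0.72/2 = 0.36 m below the top edge, so the top edge sits at y_top = 3.16165 − 0.36 = 2.80165 m along the incline.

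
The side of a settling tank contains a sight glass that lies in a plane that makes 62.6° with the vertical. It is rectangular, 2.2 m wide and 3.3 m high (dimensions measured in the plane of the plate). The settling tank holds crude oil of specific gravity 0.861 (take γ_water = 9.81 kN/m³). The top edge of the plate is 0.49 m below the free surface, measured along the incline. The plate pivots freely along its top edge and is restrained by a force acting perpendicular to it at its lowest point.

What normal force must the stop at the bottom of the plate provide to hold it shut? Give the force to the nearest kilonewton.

P ≈ 38 kN

γ = 0.861 × 9.81 = 8.44641 kN/m³.
The plate makes 62.6° with the vertical, i.e. θ = 90° − 62.6° = 27.4° to the horizontal. Measuring y along the incline from the free-surface line, vertical depth h = y·sinθ with sinθ = 0.460200.
The centroid lies 3.3/2 = 1.65 m below the top edge, so y_c = 0.49 + 1.65 = 2.14 m and h_c = 2.14 × 0.460200 = 0.984828 m.
A = 2.2 × 3.3 = 7.26 m².
Resultant F = γ·h_c·A = 8.44641 × 0.984828 × 7.26 = 60.3906 kN.
I_c = b·h³/12 = 2.2 × 3.3³/12 = 6.58845 m⁴.
Centre of pressure: y_p = y_c + I_c/(y_c·A) = 2.14 + 6.58845/(2.14 × 7.26) = 2.14 + 0.424065 = 2.56407 m along the plane.
The resultant acts 1.65 + 0.424065 = 2.07407 m (along the plate) below the hinge at the top edge, so the moment about the hinge is M = F × 2.07407 = 60.3906 × 2.07407 = 125.254 kN·m.
A normal force at the bottom, 3.3 m from the hinge, must supply this moment: P = 125.254/3.3 = 37.9558 kN.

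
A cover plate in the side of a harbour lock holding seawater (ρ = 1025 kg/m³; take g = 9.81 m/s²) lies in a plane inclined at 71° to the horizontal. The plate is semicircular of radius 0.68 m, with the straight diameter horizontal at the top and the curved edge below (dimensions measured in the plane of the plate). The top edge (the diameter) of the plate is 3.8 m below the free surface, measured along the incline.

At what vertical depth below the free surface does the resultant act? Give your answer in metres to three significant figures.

h_p = 3.87 m

γ = ρg = 1025 × 9.81 / 1000 = 10.05525 kN/m³.
Let θ = 71° be the plate's angle to the horizontal; measure y along the incline from where the plane meets the free surface. Vertical depth h = y·sinθ with sinθ = 0.945519.
The centroid of a semicircle lies 4r/(3π) = 0.288601 m from the diameter, here below the top edge, so y_c = 3.8 + 0.288601 = 4.0886 m and h_c = 4.0886 × 0.945519 = 3.86585 m.
A = πr²/2 = π × 0.68²/2 = 0.726336 m².
Resultant F = γ·h_c·A = 10.05525 × 3.86585 × 0.726336 = 28.2342 kN.
I_c = (π/8 − 8/(9π))·r⁴ = 0.109757 × 0.68⁴ = 0.0234676 m⁴.
Centre of pressure: y_p = y_c + I_c/(y_c·A) = 4.0886 + 0.0234676/(4.0886 × 0.726336) = 4.0886 + 0.00790235 = 4.0965 m along the plane.
Vertically, h_p = y_p·sinθ = 4.0965 × 0.945519 = 3.87332 m.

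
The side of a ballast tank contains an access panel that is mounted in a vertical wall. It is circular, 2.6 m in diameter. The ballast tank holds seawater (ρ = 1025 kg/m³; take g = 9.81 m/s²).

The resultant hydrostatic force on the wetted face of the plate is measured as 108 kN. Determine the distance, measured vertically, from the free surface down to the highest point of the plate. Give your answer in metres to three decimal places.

d_top ≈ 0.723 m

γ = ρg = 1025 × 9.81 / 1000 = 10.05525 kN/m³.
A = π(1.3)² = 5.30929 m².
From F = γ·h_c·A, the centroid depth is h_c = 108/(10.05525 × 5.30929) = 2.02299 m.
The centroid is at the centre, 1.3 m below the top of the plate, so the highest point sits at h_top = 2.02299 − 1.3 = 0.72299 m below the surface.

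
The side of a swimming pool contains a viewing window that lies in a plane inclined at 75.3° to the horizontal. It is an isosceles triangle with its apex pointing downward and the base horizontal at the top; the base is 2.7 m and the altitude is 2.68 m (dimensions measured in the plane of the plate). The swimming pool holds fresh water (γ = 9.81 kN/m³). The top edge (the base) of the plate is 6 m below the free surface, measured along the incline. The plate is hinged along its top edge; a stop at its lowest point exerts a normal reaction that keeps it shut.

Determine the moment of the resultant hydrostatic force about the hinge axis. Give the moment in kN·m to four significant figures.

γ = 9.81 kN/m³.
Let θ = 75.3° be the plate's angle to the horizontal; measure y along the incline from where the plane meets the free surface. Vertical depth h = y·sinθ with sinθ = 0.967268.
With the apex down, the centroid sits h/3 = 2.68/3 = 0.893333 m below the base (the top edge), so y_c = 6 + 0.893333 = 6.89333 m and h_c = 6.89333 × 0.967268 = 6.6677 m.
A = ½ × 2.7 × 2.68 = 3.618 m².
Resultant F = γ·h_c·A = 9.81 × 6.6677 × 3.618 = 236.654 kN.
I_c = b·h³/36 = 2.7 × 2.68³/36 = 1.44366 m⁴.
Centre of pressure: y_p = y_c + I_c/(y_c·A) = 6.89333 + 1.44366/(6.89333 × 3.618) = 6.89333 + 0.0578852 = 6.95122 m along the plane.
The resultant acts 0.893333 + 0.0578852 = 0.951218 m (along the plate) below the hinge at the top edge, so the moment about the hinge is M = F × 0.951218 = 236.654 × 0.951218 = 225.11 kN·m.

M ≈ 225.1 kN·m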